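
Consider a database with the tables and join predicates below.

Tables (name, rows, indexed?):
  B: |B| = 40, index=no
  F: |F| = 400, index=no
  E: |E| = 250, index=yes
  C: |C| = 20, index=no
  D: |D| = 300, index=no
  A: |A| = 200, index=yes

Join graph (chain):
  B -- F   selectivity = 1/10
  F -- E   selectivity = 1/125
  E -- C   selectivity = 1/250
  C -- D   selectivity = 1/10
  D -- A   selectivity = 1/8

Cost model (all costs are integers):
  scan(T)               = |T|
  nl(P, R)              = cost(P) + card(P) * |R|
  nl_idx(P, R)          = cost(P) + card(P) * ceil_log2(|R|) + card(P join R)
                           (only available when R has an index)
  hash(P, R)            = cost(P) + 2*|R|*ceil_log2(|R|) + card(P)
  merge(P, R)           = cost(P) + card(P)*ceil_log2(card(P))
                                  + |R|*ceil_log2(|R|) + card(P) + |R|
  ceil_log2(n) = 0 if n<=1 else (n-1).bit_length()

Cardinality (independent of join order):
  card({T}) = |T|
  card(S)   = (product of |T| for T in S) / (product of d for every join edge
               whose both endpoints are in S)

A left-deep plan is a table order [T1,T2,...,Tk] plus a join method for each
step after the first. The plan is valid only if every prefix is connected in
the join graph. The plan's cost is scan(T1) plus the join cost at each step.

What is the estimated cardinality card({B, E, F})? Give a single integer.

Tables in S: B(40), E(250), F(400)
Edges inside S: B-F(d=10), F-E(d=125)
numerator = 40 * 250 * 400 = 4000000
denominator = 10 * 125 = 1250
card(S) = 4000000 / 1250 = 3200

3200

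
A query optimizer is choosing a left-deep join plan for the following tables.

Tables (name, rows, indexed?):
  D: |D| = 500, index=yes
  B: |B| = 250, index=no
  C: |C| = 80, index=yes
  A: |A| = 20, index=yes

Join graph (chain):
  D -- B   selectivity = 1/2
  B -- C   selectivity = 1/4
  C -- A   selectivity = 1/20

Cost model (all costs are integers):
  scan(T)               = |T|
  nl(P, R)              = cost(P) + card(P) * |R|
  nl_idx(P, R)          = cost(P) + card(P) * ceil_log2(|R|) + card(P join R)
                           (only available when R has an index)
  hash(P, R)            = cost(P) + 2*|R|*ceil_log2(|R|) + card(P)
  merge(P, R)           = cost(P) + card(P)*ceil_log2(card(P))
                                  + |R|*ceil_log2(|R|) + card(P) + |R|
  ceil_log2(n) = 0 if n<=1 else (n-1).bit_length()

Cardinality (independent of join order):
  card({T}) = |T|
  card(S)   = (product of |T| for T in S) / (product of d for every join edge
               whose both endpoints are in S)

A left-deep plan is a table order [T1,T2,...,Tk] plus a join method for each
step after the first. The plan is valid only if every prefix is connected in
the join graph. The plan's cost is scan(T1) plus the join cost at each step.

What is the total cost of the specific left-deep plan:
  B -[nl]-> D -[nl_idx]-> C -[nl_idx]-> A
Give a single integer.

step 1: scan B: cost=250, card=250
step 2: join D via nl
    card(P join D) = 250*500/(2) = 62500
    cost = 250 + 250*500 = 125250
step 3: join C via nl_idx
    card(P join C) = 62500*80/(4) = 1250000
    cost = 125250 + 62500*7 + 1250000 = 1812750
step 4: join A via nl_idx
    card(P join A) = 1250000*20/(20) = 1250000
    cost = 1812750 + 1250000*5 + 1250000 = 9312750

9312750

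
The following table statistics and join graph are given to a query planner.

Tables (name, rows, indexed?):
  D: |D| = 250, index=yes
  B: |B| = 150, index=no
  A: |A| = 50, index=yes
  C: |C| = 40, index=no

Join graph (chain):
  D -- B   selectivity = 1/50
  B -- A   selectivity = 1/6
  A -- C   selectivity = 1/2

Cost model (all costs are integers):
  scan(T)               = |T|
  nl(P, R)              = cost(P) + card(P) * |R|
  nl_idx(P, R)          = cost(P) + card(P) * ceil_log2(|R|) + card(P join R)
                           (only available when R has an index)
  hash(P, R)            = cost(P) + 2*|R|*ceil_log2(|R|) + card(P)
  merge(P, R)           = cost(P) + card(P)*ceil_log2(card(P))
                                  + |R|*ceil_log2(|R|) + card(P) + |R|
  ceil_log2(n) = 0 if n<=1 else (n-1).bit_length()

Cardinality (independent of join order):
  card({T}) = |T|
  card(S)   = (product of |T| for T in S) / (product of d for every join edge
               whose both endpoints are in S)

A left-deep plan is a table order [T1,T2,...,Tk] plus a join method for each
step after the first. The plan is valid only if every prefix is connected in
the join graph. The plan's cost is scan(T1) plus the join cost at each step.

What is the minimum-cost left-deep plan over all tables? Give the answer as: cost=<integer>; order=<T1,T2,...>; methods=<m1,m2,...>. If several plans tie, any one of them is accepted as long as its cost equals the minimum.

cost=10180; order=B,D,A,C; methods=nl_idx,hash,hash

Selinger DP (subsets sized 1..n):
  {D}: scan cost=250, card=250
  {B}: scan cost=150, card=150
  {A}: scan cost=50, card=50
  {C}: scan cost=40, card=40
  {BD}: card=750; try (D,nl_idx)→2100, (B,hash)→2900, (D,merge)→3750, (B,merge)→3850, (D,hash)→4300, (D,nl)→37650 …(+1); best=2100 via (D,nl_idx)
  {AB}: card=1250; try (A,hash)→900, (B,merge)→1750, (A,merge)→1850, (A,nl_idx)→2300, (B,hash)→2500, (B,nl)→7550 …(+1); best=900 via (A,hash)
  {AC}: card=1000; try (C,hash)→580, (A,merge)→670, (C,merge)→680, (A,hash)→680, (A,nl_idx)→1280, (A,nl)→2040 …(+1); best=580 via (C,hash)
  {ABD}: card=6250; try (A,hash)→3450, (D,hash)→6150, (A,merge)→10700, (A,nl_idx)→12850, (D,nl_idx)→17150, (D,merge)→18150 …(+2); best=3450 via (A,hash)
  {ABC}: card=25000; try (C,hash)→2630, (B,hash)→3980, (B,merge)→12930, (C,merge)→16180, (C,nl)→50900, (B,nl)→150580; best=2630 via (C,hash)
  {ABCD}: card=125000; try (C,hash)→10180, (D,hash)→31630, (C,merge)→91230, (C,nl)→253450, (D,nl_idx)→327630, (D,merge)→404880 …(+1); best=10180 via (C,hash)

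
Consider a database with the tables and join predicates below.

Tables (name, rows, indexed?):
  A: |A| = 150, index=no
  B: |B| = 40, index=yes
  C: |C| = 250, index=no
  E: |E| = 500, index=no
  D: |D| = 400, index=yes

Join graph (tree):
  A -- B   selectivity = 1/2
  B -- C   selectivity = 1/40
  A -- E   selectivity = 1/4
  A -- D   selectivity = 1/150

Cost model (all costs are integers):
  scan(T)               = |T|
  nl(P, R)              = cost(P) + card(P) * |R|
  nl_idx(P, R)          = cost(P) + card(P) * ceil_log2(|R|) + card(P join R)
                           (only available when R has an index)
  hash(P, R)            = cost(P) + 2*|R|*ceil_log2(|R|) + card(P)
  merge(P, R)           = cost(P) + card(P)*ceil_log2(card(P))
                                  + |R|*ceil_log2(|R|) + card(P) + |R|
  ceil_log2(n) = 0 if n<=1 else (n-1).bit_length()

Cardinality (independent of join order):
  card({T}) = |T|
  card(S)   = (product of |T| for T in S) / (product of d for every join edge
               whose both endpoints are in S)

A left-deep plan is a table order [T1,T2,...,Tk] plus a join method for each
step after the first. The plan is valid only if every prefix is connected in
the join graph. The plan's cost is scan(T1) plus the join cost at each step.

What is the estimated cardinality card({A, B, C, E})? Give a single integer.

2343750

Tables in S: A(150), B(40), C(250), E(500)
Edges inside S: A-B(d=2), B-C(d=40), A-E(d=4)
numerator = 150 * 40 * 250 * 500 = 750000000
denominator = 2 * 40 * 4 = 320
card(S) = 750000000 / 320 = 2343750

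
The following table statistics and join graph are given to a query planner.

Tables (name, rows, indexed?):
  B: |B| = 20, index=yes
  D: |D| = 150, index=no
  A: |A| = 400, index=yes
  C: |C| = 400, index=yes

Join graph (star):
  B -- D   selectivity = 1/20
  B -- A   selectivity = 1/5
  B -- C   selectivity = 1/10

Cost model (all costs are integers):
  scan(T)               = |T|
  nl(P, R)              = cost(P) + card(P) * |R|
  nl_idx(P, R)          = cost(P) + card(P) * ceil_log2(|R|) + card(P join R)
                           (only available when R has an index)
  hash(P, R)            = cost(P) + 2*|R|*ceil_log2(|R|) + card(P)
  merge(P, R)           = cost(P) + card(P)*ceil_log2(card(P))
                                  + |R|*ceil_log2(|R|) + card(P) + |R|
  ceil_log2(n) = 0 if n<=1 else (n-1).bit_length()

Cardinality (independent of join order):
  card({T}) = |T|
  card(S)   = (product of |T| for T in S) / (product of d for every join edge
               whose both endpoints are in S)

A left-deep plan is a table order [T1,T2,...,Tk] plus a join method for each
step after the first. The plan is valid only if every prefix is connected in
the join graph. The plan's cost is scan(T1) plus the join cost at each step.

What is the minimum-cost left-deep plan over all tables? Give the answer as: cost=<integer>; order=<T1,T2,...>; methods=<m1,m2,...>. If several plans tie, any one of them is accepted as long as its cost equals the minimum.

cost=17400; order=B,C,D,A; methods=nl_idx,hash,hash

Selinger DP (subsets sized 1..n):
  {B}: scan cost=20, card=20
  {D}: scan cost=150, card=150
  {A}: scan cost=400, card=400
  {C}: scan cost=400, card=400
  {BD}: card=150; try (B,hash)→500, (B,nl_idx)→1050, (D,merge)→1490, (B,merge)→1620, (D,hash)→2440, (D,nl)→3020 …(+1); best=500 via (B,hash)
  {AB}: card=1600; try (B,hash)→1000, (A,nl_idx)→1800, (B,nl_idx)→4000, (A,merge)→4140, (B,merge)→4520, (A,hash)→7240 …(+2); best=1000 via (B,hash)
  {BC}: card=800; try (C,nl_idx)→1000, (B,hash)→1000, (B,nl_idx)→3200, (C,merge)→4140, (B,merge)→4520, (C,hash)→7240 …(+2); best=1000 via (C,nl_idx)
  {ABD}: card=12000; try (D,hash)→5000, (A,merge)→5850, (A,hash)→7850, (A,nl_idx)→13850, (D,merge)→21550, (A,nl)→60500 …(+1); best=5000 via (D,hash)
  {BCD}: card=6000; try (D,hash)→4200, (C,merge)→5850, (C,hash)→7850, (C,nl_idx)→7850, (D,merge)→11150, (C,nl)→60500 …(+1); best=4200 via (D,hash)
  {ABC}: card=64000; try (A,hash)→9000, (C,hash)→9800, (A,merge)→13800, (C,merge)→24200, (A,nl_idx)→72200, (C,nl_idx)→79400 …(+2); best=9000 via (A,hash)
  {ABCD}: card=480000; try (A,hash)→17400, (C,hash)→24200, (D,hash)→75400, (A,merge)→92200, (C,merge)→189000, (A,nl_idx)→538200 …(+5); best=17400 via (A,hash)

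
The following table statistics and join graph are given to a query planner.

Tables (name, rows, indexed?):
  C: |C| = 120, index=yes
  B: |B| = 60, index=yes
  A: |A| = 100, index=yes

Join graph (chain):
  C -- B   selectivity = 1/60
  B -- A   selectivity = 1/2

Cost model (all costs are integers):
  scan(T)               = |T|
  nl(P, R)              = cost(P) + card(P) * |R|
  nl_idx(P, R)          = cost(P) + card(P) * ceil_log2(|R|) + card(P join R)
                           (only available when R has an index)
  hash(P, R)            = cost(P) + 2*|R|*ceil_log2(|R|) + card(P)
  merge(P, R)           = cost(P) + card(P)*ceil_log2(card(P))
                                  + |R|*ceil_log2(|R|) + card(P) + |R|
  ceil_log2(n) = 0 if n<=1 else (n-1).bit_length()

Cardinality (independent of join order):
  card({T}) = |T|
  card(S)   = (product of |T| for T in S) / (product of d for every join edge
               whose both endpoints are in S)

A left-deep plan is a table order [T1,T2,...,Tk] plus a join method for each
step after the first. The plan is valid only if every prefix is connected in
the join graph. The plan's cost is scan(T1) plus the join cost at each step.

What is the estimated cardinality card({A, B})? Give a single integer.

3000

Tables in S: A(100), B(60)
Edges inside S: B-A(d=2)
numerator = 100 * 60 = 6000
denominator = 2 = 2
card(S) = 6000 / 2 = 3000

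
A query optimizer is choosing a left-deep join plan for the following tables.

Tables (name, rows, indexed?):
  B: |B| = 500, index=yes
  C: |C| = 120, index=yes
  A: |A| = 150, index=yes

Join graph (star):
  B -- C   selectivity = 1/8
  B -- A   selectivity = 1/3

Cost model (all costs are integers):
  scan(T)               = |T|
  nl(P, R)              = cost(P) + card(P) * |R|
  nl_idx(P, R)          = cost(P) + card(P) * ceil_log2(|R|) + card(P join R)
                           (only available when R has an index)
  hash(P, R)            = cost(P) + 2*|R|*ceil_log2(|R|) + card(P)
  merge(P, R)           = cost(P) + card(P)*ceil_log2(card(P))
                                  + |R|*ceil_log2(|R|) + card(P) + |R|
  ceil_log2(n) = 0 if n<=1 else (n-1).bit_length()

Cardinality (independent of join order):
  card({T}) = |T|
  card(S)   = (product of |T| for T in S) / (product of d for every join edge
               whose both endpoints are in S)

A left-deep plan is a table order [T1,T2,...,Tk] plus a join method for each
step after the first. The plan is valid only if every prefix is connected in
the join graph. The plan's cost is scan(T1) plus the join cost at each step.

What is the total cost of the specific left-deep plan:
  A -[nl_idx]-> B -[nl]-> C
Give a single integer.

step 1: scan A: cost=150, card=150
step 2: join B via nl_idx
    card(P join B) = 150*500/(3) = 25000
    cost = 150 + 150*9 + 25000 = 26500
step 3: join C via nl
    card(P join C) = 25000*120/(8) = 375000
    cost = 26500 + 25000*120 = 3026500

3026500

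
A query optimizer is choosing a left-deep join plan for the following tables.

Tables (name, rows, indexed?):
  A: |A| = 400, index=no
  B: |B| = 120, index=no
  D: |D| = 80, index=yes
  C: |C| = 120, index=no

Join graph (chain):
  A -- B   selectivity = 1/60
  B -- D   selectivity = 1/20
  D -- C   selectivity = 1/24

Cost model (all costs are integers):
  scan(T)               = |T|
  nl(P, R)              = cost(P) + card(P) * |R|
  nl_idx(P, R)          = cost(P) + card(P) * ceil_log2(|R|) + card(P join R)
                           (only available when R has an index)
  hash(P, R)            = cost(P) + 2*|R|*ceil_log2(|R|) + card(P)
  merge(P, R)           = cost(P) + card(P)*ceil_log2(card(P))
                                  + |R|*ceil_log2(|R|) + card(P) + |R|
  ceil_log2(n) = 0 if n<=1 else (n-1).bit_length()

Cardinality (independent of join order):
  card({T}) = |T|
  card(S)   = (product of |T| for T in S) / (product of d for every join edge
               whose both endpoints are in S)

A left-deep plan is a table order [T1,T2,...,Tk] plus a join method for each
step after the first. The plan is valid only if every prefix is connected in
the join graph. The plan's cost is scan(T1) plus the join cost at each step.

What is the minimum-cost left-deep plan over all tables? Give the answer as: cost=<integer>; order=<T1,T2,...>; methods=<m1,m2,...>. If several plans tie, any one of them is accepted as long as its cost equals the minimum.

cost=9280; order=A,B,D,C; methods=hash,hash,hash

Selinger DP (subsets sized 1..n):
  {A}: scan cost=400, card=400
  {B}: scan cost=120, card=120
  {D}: scan cost=80, card=80
  {C}: scan cost=120, card=120
  {AB}: card=800; try (B,hash)→2480, (A,merge)→5080, (B,merge)→5360, (A,hash)→7440, (A,nl)→48120, (B,nl)→48400; best=2480 via (B,hash)
  {BD}: card=480; try (D,hash)→1360, (D,nl_idx)→1440, (B,merge)→1680, (D,merge)→1720, (B,hash)→1840, (B,nl)→9680 …(+1); best=1360 via (D,hash)
  {CD}: card=400; try (D,hash)→1360, (D,nl_idx)→1360, (C,merge)→1680, (D,merge)→1720, (C,hash)→1840, (C,nl)→9680 …(+1); best=1360 via (D,hash)
  {ABD}: card=3200; try (D,hash)→4400, (A,hash)→9040, (A,merge)→10160, (D,nl_idx)→11280, (D,merge)→11920, (D,nl)→66480 …(+1); best=4400 via (D,hash)
  {BCD}: card=2400; try (B,hash)→3440, (C,hash)→3520, (B,merge)→6320, (C,merge)→7120, (B,nl)→49360, (C,nl)→58960; best=3440 via (B,hash)
  {ABCD}: card=16000; try (C,hash)→9280, (A,hash)→13040, (A,merge)→38640, (C,merge)→46960, (C,nl)→388400, (A,nl)→963440; best=9280 via (C,hash)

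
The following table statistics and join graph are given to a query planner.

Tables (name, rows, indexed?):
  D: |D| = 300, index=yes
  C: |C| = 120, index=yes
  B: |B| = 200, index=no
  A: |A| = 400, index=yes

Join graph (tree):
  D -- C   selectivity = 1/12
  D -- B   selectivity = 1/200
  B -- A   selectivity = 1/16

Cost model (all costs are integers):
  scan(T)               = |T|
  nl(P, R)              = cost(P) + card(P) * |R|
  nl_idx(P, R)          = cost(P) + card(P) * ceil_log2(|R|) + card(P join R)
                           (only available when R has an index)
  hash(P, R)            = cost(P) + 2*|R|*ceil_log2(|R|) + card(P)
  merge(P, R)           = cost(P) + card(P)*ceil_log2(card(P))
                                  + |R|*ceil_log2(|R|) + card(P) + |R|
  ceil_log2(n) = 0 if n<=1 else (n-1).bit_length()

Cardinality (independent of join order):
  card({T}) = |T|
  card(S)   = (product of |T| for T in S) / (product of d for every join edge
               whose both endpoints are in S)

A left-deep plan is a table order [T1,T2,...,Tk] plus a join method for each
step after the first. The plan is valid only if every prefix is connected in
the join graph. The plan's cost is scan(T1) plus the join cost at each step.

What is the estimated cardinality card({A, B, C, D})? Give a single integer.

75000

Tables in S: A(400), B(200), C(120), D(300)
Edges inside S: D-C(d=12), D-B(d=200), B-A(d=16)
numerator = 400 * 200 * 120 * 300 = 2880000000
denominator = 12 * 200 * 16 = 38400
card(S) = 2880000000 / 38400 = 75000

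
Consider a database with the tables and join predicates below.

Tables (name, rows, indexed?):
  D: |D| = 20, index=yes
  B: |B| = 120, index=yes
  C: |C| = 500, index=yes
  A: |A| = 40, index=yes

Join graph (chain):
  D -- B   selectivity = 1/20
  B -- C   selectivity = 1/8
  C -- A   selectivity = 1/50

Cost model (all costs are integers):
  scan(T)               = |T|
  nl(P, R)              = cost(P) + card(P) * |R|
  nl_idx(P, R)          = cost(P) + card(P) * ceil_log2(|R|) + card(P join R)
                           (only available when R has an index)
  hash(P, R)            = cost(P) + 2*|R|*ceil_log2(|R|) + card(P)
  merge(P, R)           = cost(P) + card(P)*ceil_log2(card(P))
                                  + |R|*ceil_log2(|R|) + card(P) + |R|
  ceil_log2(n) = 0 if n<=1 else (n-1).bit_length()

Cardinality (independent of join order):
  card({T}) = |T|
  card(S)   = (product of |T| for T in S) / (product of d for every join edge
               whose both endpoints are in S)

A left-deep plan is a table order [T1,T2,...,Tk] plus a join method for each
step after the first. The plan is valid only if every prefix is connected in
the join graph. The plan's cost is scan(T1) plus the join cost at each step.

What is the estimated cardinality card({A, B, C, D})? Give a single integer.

Tables in S: A(40), B(120), C(500), D(20)
Edges inside S: D-B(d=20), B-C(d=8), C-A(d=50)
numerator = 40 * 120 * 500 * 20 = 48000000
denominator = 20 * 8 * 50 = 8000
card(S) = 48000000 / 8000 = 6000

6000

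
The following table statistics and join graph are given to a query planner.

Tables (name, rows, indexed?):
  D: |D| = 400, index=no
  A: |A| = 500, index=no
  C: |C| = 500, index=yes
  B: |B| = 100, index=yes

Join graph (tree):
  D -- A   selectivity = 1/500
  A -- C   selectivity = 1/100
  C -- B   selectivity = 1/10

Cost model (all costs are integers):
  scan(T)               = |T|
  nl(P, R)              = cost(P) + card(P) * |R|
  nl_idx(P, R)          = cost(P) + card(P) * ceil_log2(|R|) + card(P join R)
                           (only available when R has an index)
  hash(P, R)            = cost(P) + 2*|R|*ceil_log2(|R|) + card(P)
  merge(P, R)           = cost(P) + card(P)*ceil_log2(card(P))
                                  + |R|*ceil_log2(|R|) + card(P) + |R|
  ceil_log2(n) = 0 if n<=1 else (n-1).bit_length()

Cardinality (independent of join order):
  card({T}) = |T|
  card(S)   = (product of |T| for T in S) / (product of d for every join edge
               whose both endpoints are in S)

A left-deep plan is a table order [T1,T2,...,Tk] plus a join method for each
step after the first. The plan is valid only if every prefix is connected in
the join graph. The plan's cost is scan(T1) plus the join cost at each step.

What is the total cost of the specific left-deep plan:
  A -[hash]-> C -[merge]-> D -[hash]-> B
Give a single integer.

49900

step 1: scan A: cost=500, card=500
step 2: join C via hash
    card(P join C) = 500*500/(100) = 2500
    cost = 500 + 2*500*9 + 500 = 10000
step 3: join D via merge
    card(P join D) = 2500*400/(500) = 2000
    cost = 10000 + 2500*12 + 400*9 + 2500 + 400 = 46500
step 4: join B via hash
    card(P join B) = 2000*100/(10) = 20000
    cost = 46500 + 2*100*7 + 2000 = 49900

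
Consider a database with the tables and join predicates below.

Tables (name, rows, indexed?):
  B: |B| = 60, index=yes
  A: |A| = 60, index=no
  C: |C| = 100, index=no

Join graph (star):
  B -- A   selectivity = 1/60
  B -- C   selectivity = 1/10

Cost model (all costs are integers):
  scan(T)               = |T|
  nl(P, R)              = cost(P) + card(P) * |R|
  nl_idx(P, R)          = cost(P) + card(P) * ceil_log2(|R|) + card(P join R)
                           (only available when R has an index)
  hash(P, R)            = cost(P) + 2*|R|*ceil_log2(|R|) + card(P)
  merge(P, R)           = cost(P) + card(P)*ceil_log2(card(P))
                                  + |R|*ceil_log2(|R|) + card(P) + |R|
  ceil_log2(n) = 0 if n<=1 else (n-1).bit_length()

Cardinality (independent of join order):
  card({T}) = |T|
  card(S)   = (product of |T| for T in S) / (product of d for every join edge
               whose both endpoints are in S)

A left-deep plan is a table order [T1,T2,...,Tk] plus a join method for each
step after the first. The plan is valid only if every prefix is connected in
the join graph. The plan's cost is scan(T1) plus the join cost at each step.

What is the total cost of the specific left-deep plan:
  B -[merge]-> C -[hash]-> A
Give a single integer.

2600

step 1: scan B: cost=60, card=60
step 2: join C via merge
    card(P join C) = 60*100/(10) = 600
    cost = 60 + 60*6 + 100*7 + 60 + 100 = 1280
step 3: join A via hash
    card(P join A) = 600*60/(60) = 600
    cost = 1280 + 2*60*6 + 600 = 2600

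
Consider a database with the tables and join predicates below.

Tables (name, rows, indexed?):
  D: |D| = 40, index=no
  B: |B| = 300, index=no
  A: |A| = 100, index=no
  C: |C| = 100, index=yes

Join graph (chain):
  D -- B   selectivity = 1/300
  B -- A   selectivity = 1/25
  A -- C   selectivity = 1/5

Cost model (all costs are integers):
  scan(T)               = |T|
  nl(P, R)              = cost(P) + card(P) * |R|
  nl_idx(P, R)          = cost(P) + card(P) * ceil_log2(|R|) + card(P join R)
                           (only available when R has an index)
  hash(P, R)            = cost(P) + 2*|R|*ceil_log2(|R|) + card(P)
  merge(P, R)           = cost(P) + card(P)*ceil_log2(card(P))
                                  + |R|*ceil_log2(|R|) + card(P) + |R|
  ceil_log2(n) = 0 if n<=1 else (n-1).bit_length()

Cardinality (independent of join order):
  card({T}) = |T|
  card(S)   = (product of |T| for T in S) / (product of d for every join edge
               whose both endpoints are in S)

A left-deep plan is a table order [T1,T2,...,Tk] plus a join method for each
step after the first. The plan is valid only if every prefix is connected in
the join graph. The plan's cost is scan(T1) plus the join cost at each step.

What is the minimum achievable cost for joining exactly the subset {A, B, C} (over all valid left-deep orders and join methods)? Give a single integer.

4600

Selinger DP over subsets of {A,B,C}:
  {B}: scan cost=300, card=300
  {A}: scan cost=100, card=100
  {C}: scan cost=100, card=100
  {AB}: card=1200; try (A,hash)→2000, (B,merge)→3900, (A,merge)→4100, (B,hash)→5600, (B,nl)→30100, (A,nl)→30300; best=2000 via (A,hash)
  {AC}: card=2000; try (C,hash)→1600, (A,hash)→1600, (C,merge)→1700, (A,merge)→1700, (C,nl_idx)→2800, (C,nl)→10100 …(+1); best=1600 via (C,hash)
  {ABC}: card=24000; try (C,hash)→4600, (B,hash)→9000, (C,merge)→17200, (B,merge)→28600, (C,nl_idx)→34400, (C,nl)→122000 …(+1); best=4600 via (C,hash)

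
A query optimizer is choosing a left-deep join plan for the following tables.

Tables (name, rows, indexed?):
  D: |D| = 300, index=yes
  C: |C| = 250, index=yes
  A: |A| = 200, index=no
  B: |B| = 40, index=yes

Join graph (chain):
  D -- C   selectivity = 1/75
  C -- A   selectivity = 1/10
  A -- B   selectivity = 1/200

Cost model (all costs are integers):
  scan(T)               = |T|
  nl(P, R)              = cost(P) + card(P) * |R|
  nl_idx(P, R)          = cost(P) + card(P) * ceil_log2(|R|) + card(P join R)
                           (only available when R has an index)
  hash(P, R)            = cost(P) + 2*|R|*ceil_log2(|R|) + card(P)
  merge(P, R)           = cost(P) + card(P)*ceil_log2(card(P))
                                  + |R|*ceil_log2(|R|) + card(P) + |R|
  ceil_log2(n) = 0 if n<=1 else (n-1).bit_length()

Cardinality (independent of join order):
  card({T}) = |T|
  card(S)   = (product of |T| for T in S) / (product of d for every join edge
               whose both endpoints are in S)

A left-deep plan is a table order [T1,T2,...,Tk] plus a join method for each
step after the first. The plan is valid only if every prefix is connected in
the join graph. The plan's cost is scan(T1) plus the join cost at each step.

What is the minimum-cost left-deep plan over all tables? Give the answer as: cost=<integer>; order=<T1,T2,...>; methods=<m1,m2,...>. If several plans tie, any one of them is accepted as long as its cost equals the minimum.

cost=8600; order=A,B,C,D; methods=hash,nl_idx,hash

Selinger DP (subsets sized 1..n):
  {D}: scan cost=300, card=300
  {C}: scan cost=250, card=250
  {A}: scan cost=200, card=200
  {B}: scan cost=40, card=40
  {CD}: card=1000; try (D,nl_idx)→3500, (C,nl_idx)→3700, (C,hash)→4600, (D,merge)→5500, (C,merge)→5550, (D,hash)→5900 …(+2); best=3500 via (D,nl_idx)
  {AC}: card=5000; try (A,hash)→3700, (C,merge)→4250, (A,merge)→4300, (C,hash)→4400, (C,nl_idx)→6800, (C,nl)→50200 …(+1); best=3700 via (A,hash)
  {AB}: card=40; try (B,hash)→880, (B,nl_idx)→1440, (A,merge)→2120, (B,merge)→2280, (A,hash)→3280, (A,nl)→8040 …(+1); best=880 via (B,hash)
  {ACD}: card=20000; try (A,hash)→7700, (D,hash)→14100, (A,merge)→16300, (D,nl_idx)→68700, (D,merge)→76700, (A,nl)→203500 …(+1); best=7700 via (A,hash)
  {ABC}: card=1000; try (C,nl_idx)→2200, (C,merge)→3410, (C,hash)→4920, (B,hash)→9180, (C,nl)→10880, (B,nl_idx)→34700 …(+2); best=2200 via (C,nl_idx)
  {ABCD}: card=4000; try (D,hash)→8600, (D,nl_idx)→15200, (D,merge)→16200, (B,hash)→28180, (B,nl_idx)→131700, (D,nl)→302200 …(+2); best=8600 via (D,hash)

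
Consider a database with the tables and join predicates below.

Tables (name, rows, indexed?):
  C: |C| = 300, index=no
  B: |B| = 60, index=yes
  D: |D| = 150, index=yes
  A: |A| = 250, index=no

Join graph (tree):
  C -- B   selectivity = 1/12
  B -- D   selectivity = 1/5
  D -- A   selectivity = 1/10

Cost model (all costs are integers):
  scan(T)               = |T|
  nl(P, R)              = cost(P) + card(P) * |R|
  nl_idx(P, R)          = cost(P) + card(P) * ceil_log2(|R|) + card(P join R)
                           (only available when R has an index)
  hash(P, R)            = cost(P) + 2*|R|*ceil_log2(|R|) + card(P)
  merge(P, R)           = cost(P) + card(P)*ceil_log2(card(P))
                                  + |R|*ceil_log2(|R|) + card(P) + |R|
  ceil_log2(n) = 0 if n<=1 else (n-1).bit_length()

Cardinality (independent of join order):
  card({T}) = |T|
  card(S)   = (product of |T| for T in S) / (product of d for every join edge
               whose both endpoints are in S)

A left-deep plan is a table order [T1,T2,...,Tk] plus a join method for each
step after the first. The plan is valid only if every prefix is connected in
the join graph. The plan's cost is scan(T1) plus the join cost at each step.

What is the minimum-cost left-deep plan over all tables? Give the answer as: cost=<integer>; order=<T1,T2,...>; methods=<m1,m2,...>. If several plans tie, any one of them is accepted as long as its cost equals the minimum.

cost=54220; order=C,B,D,A; methods=hash,hash,hash

Selinger DP (subsets sized 1..n):
  {C}: scan cost=300, card=300
  {B}: scan cost=60, card=60
  {D}: scan cost=150, card=150
  {A}: scan cost=250, card=250
  {BC}: card=1500; try (B,hash)→1320, (C,merge)→3480, (B,nl_idx)→3600, (B,merge)→3720, (C,hash)→5520, (C,nl)→18060 …(+1); best=1320 via (B,hash)
  {BD}: card=1800; try (B,hash)→1020, (D,merge)→1830, (B,merge)→1920, (D,nl_idx)→2340, (D,hash)→2520, (B,nl_idx)→2850 …(+2); best=1020 via (B,hash)
  {AD}: card=3750; try (D,hash)→2900, (A,merge)→3750, (D,merge)→3850, (A,hash)→4300, (D,nl_idx)→6000, (A,nl)→37650 …(+1); best=2900 via (D,hash)
  {BCD}: card=45000; try (D,hash)→5220, (C,hash)→8220, (D,merge)→20670, (C,merge)→25620, (D,nl_idx)→58320, (D,nl)→226320 …(+1); best=5220 via (D,hash)
  {ABD}: card=45000; try (A,hash)→6820, (B,hash)→7370, (A,merge)→24870, (B,merge)→52070, (B,nl_idx)→70400, (B,nl)→227900 …(+1); best=6820 via (A,hash)
  {ABCD}: card=1125000; try (A,hash)→54220, (C,hash)→57220, (A,merge)→772470, (C,merge)→774820, (A,nl)→11255220, (C,nl)→13506820; best=54220 via (A,hash)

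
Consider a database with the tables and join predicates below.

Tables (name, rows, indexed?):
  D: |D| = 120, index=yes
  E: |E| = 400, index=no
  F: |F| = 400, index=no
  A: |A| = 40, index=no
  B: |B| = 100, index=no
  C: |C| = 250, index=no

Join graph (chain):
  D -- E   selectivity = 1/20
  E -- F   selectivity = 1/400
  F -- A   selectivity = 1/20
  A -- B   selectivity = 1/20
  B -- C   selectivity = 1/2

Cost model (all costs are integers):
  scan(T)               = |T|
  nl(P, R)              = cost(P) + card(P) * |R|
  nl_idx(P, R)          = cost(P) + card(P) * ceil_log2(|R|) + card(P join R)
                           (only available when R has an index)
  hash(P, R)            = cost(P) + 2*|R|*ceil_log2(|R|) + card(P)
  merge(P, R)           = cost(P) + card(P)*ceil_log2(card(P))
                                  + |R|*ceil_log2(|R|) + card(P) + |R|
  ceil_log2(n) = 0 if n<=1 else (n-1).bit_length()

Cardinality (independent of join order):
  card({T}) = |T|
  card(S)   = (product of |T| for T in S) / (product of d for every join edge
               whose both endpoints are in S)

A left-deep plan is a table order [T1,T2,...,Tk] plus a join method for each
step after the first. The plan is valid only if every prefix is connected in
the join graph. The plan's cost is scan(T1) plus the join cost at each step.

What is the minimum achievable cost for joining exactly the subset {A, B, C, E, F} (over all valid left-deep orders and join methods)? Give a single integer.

Selinger DP over subsets of {A,B,C,E,F}:
  {E}: scan cost=400, card=400
  {F}: scan cost=400, card=400
  {A}: scan cost=40, card=40
  {B}: scan cost=100, card=100
  {C}: scan cost=250, card=250
  {EF}: card=400; try (F,hash)→8000, (E,hash)→8000, (F,merge)→8400, (E,merge)→8400, (F,nl)→160400, (E,nl)→160400; best=8000 via (F,hash)
  {AF}: card=800; try (A,hash)→1280, (F,merge)→4320, (A,merge)→4680, (F,hash)→7280, (F,nl)→16040, (A,nl)→16400; best=1280 via (A,hash)
  {AB}: card=200; try (A,hash)→680, (B,merge)→1120, (A,merge)→1180, (B,hash)→1480, (B,nl)→4040, (A,nl)→4100; best=680 via (A,hash)
  {BC}: card=12500; try (B,hash)→1900, (C,merge)→3150, (B,merge)→3300, (C,hash)→4200, (C,nl)→25100, (B,nl)→25250; best=1900 via (B,hash)
  {AEF}: card=800; try (A,hash)→8880, (E,hash)→9280, (A,merge)→12280, (E,merge)→14080, (A,nl)→24000, (E,nl)→321280; best=8880 via (A,hash)
  {ABF}: card=4000; try (B,hash)→3480, (F,merge)→6480, (F,hash)→8080, (B,merge)→10880, (F,nl)→80680, (B,nl)→81280; best=3480 via (B,hash)
  {ABC}: card=25000; try (C,merge)→4730, (C,hash)→4880, (A,hash)→14880, (C,nl)→50680, (A,merge)→189680, (A,nl)→501900; best=4730 via (C,merge)
  {ABEF}: card=4000; try (B,hash)→11080, (E,hash)→14680, (B,merge)→18480, (E,merge)→59480, (B,nl)→88880, (E,nl)→1603480; best=11080 via (B,hash)
  {ABCF}: card=500000; try (C,hash)→11480, (F,hash)→36930, (C,merge)→57730, (F,merge)→408730, (C,nl)→1003480, (F,nl)→10004730; best=11480 via (C,hash)
  {ABCEF}: card=500000; try (C,hash)→19080, (C,merge)→65330, (E,hash)→518680, (C,nl)→1011080, (E,merge)→10015480, (E,nl)→200011480; best=19080 via (C,hash)

19080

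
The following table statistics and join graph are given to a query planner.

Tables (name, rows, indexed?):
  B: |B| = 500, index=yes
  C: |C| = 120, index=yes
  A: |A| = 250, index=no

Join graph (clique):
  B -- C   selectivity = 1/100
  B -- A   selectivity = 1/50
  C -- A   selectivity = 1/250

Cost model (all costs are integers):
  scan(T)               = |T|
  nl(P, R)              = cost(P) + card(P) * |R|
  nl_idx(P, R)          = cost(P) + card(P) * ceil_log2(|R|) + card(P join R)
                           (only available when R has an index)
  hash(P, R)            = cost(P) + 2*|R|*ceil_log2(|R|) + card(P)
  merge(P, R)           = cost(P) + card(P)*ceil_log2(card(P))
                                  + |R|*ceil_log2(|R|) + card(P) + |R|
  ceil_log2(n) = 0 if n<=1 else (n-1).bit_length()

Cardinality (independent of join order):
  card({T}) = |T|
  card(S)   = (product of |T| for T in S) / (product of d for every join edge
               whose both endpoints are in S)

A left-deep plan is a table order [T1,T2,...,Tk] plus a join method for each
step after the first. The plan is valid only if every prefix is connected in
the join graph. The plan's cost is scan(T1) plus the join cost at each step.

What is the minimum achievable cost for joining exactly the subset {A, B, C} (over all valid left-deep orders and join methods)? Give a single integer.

Selinger DP over subsets of {A,B,C}:
  {B}: scan cost=500, card=500
  {C}: scan cost=120, card=120
  {A}: scan cost=250, card=250
  {BC}: card=600; try (B,nl_idx)→1800, (C,hash)→2680, (C,nl_idx)→4600, (B,merge)→6080, (C,merge)→6460, (B,hash)→9240 …(+2); best=1800 via (B,nl_idx)
  {AB}: card=2500; try (B,nl_idx)→5000, (A,hash)→5000, (B,merge)→7500, (A,merge)→7750, (B,hash)→9500, (B,nl)→125250 …(+1); best=5000 via (B,nl_idx)
  {AC}: card=120; try (C,nl_idx)→2120, (C,hash)→2180, (A,merge)→3330, (C,merge)→3460, (A,hash)→4240, (A,nl)→30120 …(+1); best=2120 via (C,nl_idx)
  {ABC}: card=12; try (B,nl_idx)→3212, (A,hash)→6400, (B,merge)→8080, (C,hash)→9180, (A,merge)→10650, (B,hash)→11240 …(+5); best=3212 via (B,nl_idx)

3212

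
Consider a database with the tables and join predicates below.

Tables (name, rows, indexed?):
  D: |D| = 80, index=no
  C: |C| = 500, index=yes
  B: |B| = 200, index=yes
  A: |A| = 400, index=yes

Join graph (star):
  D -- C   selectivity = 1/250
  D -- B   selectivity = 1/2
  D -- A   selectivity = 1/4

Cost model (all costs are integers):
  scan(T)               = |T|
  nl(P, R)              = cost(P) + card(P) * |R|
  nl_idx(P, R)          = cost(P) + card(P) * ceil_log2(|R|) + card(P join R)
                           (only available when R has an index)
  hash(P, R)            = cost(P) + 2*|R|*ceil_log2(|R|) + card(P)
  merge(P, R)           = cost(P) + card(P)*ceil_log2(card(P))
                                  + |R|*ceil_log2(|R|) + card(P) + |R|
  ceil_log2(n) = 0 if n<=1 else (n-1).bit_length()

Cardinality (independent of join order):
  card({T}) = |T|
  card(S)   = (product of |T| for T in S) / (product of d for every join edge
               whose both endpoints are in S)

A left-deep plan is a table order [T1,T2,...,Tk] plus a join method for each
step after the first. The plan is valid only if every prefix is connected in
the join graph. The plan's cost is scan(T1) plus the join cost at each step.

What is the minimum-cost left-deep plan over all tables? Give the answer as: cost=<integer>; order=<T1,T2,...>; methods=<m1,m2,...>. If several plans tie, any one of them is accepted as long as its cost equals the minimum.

Selinger DP (subsets sized 1..n):
  {D}: scan cost=80, card=80
  {C}: scan cost=500, card=500
  {B}: scan cost=200, card=200
  {A}: scan cost=400, card=400
  {CD}: card=160; try (C,nl_idx)→960, (D,hash)→2120, (C,merge)→5720, (D,merge)→6140, (C,hash)→9160, (C,nl)→40080 …(+1); best=960 via (C,nl_idx)
  {BD}: card=8000; try (D,hash)→1520, (B,merge)→2520, (D,merge)→2640, (B,hash)→3360, (B,nl_idx)→8720, (B,nl)→16080 …(+1); best=1520 via (D,hash)
  {AD}: card=8000; try (D,hash)→1920, (A,merge)→4720, (D,merge)→5040, (A,hash)→7360, (A,nl_idx)→8800, (A,nl)→32080 …(+1); best=1920 via (D,hash)
  {BCD}: card=16000; try (B,merge)→4200, (B,hash)→4320, (B,nl_idx)→18240, (C,hash)→18520, (B,nl)→32960, (C,nl_idx)→89520 …(+2); best=4200 via (B,merge)
  {ACD}: card=16000; try (A,merge)→6400, (A,hash)→8320, (A,nl_idx)→18400, (C,hash)→18920, (A,nl)→64960, (C,nl_idx)→89920 …(+2); best=6400 via (A,merge)
  {ABD}: card=800000; try (B,hash)→13120, (A,hash)→16720, (B,merge)→115720, (A,merge)→117520, (B,nl_idx)→865920, (A,nl_idx)→873520 …(+2); best=13120 via (B,hash)
  {ABCD}: card=1600000; try (B,hash)→25600, (A,hash)→27400, (B,merge)→248200, (A,merge)→248200, (C,hash)→822120, (B,nl_idx)→1734400 …(+6); best=25600 via (B,hash)

cost=25600; order=D,C,A,B; methods=nl_idx,merge,hash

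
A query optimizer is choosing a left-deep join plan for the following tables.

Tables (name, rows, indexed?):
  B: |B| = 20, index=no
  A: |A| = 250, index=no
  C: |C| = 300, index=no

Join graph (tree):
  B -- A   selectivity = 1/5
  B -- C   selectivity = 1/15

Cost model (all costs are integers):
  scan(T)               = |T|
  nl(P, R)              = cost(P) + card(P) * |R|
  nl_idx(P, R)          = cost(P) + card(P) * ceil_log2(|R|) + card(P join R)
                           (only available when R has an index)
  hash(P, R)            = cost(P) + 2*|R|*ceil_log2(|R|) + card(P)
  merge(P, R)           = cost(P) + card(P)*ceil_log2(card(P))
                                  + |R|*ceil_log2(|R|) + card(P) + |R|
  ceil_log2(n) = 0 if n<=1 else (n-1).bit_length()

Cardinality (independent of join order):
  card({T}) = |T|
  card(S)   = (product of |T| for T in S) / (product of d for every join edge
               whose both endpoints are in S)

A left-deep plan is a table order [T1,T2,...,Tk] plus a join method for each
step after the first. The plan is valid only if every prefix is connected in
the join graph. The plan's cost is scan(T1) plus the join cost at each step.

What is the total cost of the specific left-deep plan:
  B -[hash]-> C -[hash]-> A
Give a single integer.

9840

step 1: scan B: cost=20, card=20
step 2: join C via hash
    card(P join C) = 20*300/(15) = 400
    cost = 20 + 2*300*9 + 20 = 5440
step 3: join A via hash
    card(P join A) = 400*250/(5) = 20000
    cost = 5440 + 2*250*8 + 400 = 9840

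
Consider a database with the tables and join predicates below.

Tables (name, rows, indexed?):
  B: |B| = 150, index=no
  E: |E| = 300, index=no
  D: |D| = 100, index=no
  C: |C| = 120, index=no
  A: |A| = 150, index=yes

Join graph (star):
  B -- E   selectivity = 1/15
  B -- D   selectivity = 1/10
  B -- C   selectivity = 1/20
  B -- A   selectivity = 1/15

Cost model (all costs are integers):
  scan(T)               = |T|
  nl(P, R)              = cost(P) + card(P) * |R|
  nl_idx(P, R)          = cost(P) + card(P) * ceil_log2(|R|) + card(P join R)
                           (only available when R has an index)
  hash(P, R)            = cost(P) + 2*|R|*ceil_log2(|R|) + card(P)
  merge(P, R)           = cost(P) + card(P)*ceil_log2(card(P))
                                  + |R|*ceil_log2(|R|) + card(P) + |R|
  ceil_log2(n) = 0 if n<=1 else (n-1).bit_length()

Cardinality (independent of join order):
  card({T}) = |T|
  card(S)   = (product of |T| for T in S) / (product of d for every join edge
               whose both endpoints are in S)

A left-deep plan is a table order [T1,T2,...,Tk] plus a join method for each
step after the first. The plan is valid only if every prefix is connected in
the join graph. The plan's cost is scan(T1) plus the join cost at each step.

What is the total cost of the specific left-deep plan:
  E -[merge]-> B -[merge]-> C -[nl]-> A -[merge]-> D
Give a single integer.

6165410

step 1: scan E: cost=300, card=300
step 2: join B via merge
    card(P join B) = 300*150/(15) = 3000
    cost = 300 + 300*9 + 150*8 + 300 + 150 = 4650
step 3: join C via merge
    card(P join C) = 3000*120/(20) = 18000
    cost = 4650 + 3000*12 + 120*7 + 3000 + 120 = 44610
step 4: join A via nl
    card(P join A) = 18000*150/(15) = 180000
    cost = 44610 + 18000*150 = 2744610
step 5: join D via merge
    card(P join D) = 180000*100/(10) = 1800000
    cost = 2744610 + 180000*18 + 100*7 + 180000 + 100 = 6165410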